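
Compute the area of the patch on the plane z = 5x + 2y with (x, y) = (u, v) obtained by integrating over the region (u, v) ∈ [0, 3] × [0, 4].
Area = 12*sqrt(30)

Area = ∫∫ √(EG − F²) du dv with √(EG − F²) = sqrt(30). Integrating over [0, 3] × [0, 4] gives 12*sqrt(30).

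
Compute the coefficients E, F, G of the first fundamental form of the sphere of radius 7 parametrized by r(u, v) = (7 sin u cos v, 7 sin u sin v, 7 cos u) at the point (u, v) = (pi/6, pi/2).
E = 49;  F = 0;  G = 49/4

Partials: r_u = (7*cos(u)*cos(v), 7*sin(v)*cos(u), -7*sin(u)), r_v = (-7*sin(u)*sin(v), 7*sin(u)*cos(v), 0). As functions of (u, v):
  E = r_u · r_u = 49,
  F = r_u · r_v = 0,
  G = r_v · r_v = 49*sin(u)^2.
Evaluating at (u, v) = (pi/6, pi/2): E = 49, F = 0, G = 49/4.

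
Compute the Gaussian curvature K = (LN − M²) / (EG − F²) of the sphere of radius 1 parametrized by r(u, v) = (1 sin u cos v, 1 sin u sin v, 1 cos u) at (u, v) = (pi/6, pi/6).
K = 1

Coefficients of the first fundamental form: E = 1, F = 0, G = sin(u)^2.
Coefficients of the second fundamental form: L = -sin(u)/Abs(sin(u)), M = 0, N = -sin(u)^3/Abs(sin(u)).
Assemble K = (LN − M²)/(EG − F²) = 1. At (u, v) = (pi/6, pi/6): K = 1.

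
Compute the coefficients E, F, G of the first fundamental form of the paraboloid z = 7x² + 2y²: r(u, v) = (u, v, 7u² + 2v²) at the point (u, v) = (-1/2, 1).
E = 50;  F = -28;  G = 17

Partials: r_u = (1, 0, 14*u), r_v = (0, 1, 4*v). As functions of (u, v):
  E = r_u · r_u = 196*u^2 + 1,
  F = r_u · r_v = 56*u*v,
  G = r_v · r_v = 16*v^2 + 1.
Evaluating at (u, v) = (-1/2, 1): E = 50, F = -28, G = 17.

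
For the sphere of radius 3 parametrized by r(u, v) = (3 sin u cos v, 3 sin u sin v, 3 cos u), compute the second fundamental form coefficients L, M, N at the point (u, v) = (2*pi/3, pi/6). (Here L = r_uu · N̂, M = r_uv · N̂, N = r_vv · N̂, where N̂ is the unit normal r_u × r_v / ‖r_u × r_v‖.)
L = -3;  M = 0;  N = -9/4

Compute the unit normal N̂(u, v) = (sin(u)^2*cos(v)/Abs(sin(u)), sin(u)^2*sin(v)/Abs(sin(u)), sin(2*u)/(2*Abs(sin(u)))), and the second partials r_uu, r_uv, r_vv. Take dot products:
  L(u, v) = r_uu · N̂ = -3*sin(u)/Abs(sin(u)),
  M(u, v) = r_uv · N̂ = 0,
  N(u, v) = r_vv · N̂ = -3*sin(u)^3/Abs(sin(u)).
Evaluating at (u, v) = (2*pi/3, pi/6):
  L = -3, M = 0, N = -9/4.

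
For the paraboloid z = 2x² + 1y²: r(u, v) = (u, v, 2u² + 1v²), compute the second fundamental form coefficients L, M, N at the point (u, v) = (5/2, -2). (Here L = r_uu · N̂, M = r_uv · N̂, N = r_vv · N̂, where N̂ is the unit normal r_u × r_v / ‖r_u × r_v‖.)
L = 4*sqrt(13)/39;  M = 0;  N = 2*sqrt(13)/39

Compute the unit normal N̂(u, v) = (-4*u/sqrt(16*u^2 + 4*v^2 + 1), -2*v/sqrt(16*u^2 + 4*v^2 + 1), 1/sqrt(16*u^2 + 4*v^2 + 1)), and the second partials r_uu, r_uv, r_vv. Take dot products:
  L(u, v) = r_uu · N̂ = 4/sqrt(16*u^2 + 4*v^2 + 1),
  M(u, v) = r_uv · N̂ = 0,
  N(u, v) = r_vv · N̂ = 2/sqrt(16*u^2 + 4*v^2 + 1).
Evaluating at (u, v) = (5/2, -2):
  L = 4*sqrt(13)/39, M = 0, N = 2*sqrt(13)/39.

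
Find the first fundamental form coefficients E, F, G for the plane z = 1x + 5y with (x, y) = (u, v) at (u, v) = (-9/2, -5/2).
E = 2;  F = 5;  G = 26

Partials: r_u = (1, 0, 1), r_v = (0, 1, 5). As functions of (u, v):
  E = r_u · r_u = 2,
  F = r_u · r_v = 5,
  G = r_v · r_v = 26.
Evaluating at (u, v) = (-9/2, -5/2): E = 2, F = 5, G = 26.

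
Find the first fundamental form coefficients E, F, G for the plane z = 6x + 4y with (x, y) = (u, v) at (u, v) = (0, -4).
E = 37;  F = 24;  G = 17

Partials: r_u = (1, 0, 6), r_v = (0, 1, 4). As functions of (u, v):
  E = r_u · r_u = 37,
  F = r_u · r_v = 24,
  G = r_v · r_v = 17.
Evaluating at (u, v) = (0, -4): E = 37, F = 24, G = 17.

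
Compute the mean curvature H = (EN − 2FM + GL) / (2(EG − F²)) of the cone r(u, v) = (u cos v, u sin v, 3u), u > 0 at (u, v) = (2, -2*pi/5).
H = 3*sqrt(10)/40

With E = 10, F = 0, G = u^2, L = 0, M = 0, N = 3*sqrt(10)*u^2/(10*Abs(u)), assemble
  H = (EN − 2FM + GL) / (2(EG − F²)) = 3*sqrt(10)/(20*Abs(u)).
At (u, v) = (2, -2*pi/5): H = 3*sqrt(10)/40.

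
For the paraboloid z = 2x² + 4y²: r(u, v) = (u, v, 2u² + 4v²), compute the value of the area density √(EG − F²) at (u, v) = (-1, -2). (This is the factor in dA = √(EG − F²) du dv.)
√(EG − F²)|_{(-1, -2)} = sqrt(273)

E = 16*u^2 + 1, F = 32*u*v, G = 64*v^2 + 1, so EG − F² = 16*u^2 + 64*v^2 + 1. Taking the positive square root: √(EG − F²) = sqrt(16*u^2 + 64*v^2 + 1). At (u, v) = (-1, -2): sqrt(273).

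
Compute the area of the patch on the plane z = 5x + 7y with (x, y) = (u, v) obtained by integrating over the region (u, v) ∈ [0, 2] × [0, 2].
Area = 20*sqrt(3)

Area = ∫∫ √(EG − F²) du dv with √(EG − F²) = 5*sqrt(3). Integrating over [0, 2] × [0, 2] gives 20*sqrt(3).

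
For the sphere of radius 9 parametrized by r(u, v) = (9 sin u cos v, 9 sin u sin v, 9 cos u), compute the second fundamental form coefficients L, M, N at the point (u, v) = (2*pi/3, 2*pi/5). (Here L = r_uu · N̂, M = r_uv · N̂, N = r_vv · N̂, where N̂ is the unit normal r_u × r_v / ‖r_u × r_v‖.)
L = -9;  M = 0;  N = -27/4

Compute the unit normal N̂(u, v) = (sin(u)^2*cos(v)/Abs(sin(u)), sin(u)^2*sin(v)/Abs(sin(u)), sin(2*u)/(2*Abs(sin(u)))), and the second partials r_uu, r_uv, r_vv. Take dot products:
  L(u, v) = r_uu · N̂ = -9*sin(u)/Abs(sin(u)),
  M(u, v) = r_uv · N̂ = 0,
  N(u, v) = r_vv · N̂ = -9*sin(u)^3/Abs(sin(u)).
Evaluating at (u, v) = (2*pi/3, 2*pi/5):
  L = -9, M = 0, N = -27/4.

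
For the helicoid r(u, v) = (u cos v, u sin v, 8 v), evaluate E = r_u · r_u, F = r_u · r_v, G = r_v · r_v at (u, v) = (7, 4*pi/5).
E = 1;  F = 0;  G = 113

Partials: r_u = (cos(v), sin(v), 0), r_v = (-u*sin(v), u*cos(v), 8). As functions of (u, v):
  E = r_u · r_u = 1,
  F = r_u · r_v = 0,
  G = r_v · r_v = u^2 + 64.
Evaluating at (u, v) = (7, 4*pi/5): E = 1, F = 0, G = 113.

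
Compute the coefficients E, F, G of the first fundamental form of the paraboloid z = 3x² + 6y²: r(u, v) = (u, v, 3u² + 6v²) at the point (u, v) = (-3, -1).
E = 325;  F = 216;  G = 145

Partials: r_u = (1, 0, 6*u), r_v = (0, 1, 12*v). As functions of (u, v):
  E = r_u · r_u = 36*u^2 + 1,
  F = r_u · r_v = 72*u*v,
  G = r_v · r_v = 144*v^2 + 1.
Evaluating at (u, v) = (-3, -1): E = 325, F = 216, G = 145.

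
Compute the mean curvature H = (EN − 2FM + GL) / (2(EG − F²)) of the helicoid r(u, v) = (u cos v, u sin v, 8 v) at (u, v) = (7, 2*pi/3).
H = 0

With E = 1, F = 0, G = u^2 + 64, L = 0, M = -8/sqrt(u^2 + 64), N = 0, assemble
  H = (EN − 2FM + GL) / (2(EG − F²)) = 0.
At (u, v) = (7, 2*pi/3): H = 0.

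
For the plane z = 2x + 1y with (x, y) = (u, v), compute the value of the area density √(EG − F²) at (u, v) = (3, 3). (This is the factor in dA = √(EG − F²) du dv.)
√(EG − F²)|_{(3, 3)} = sqrt(6)

E = 5, F = 2, G = 2, so EG − F² = 6. Taking the positive square root: √(EG − F²) = sqrt(6). At (u, v) = (3, 3): sqrt(6).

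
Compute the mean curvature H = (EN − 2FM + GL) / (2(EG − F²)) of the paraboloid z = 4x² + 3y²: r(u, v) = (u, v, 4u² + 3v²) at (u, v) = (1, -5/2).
H = 1099*sqrt(290)/84100

With E = 64*u^2 + 1, F = 48*u*v, G = 36*v^2 + 1, L = 8/sqrt(64*u^2 + 36*v^2 + 1), M = 0, N = 6/sqrt(64*u^2 + 36*v^2 + 1), assemble
  H = (EN − 2FM + GL) / (2(EG − F²)) = (192*u^2 + 144*v^2 + 7)/(64*u^2 + 36*v^2 + 1)^(3/2).
At (u, v) = (1, -5/2): H = 1099*sqrt(290)/84100.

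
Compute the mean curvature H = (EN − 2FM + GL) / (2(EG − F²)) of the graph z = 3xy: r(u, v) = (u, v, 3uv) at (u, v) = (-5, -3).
H = -405*sqrt(307)/94249

With E = 9*v^2 + 1, F = 9*u*v, G = 9*u^2 + 1, L = 0, M = 3/sqrt(9*u^2 + 9*v^2 + 1), N = 0, assemble
  H = (EN − 2FM + GL) / (2(EG − F²)) = -27*u*v/(9*u^2 + 9*v^2 + 1)^(3/2).
At (u, v) = (-5, -3): H = -405*sqrt(307)/94249.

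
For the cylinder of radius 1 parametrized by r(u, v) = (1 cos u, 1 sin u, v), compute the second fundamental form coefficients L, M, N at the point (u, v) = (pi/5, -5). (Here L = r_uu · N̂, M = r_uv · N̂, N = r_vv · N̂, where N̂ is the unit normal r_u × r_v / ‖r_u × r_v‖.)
L = -1;  M = 0;  N = 0

Compute the unit normal N̂(u, v) = (cos(u), sin(u), 0), and the second partials r_uu, r_uv, r_vv. Take dot products:
  L(u, v) = r_uu · N̂ = -1,
  M(u, v) = r_uv · N̂ = 0,
  N(u, v) = r_vv · N̂ = 0.
Evaluating at (u, v) = (pi/5, -5):
  L = -1, M = 0, N = 0.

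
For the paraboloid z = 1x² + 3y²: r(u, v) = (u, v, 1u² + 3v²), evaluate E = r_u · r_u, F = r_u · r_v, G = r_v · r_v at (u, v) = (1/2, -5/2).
E = 2;  F = -15;  G = 226

Partials: r_u = (1, 0, 2*u), r_v = (0, 1, 6*v). As functions of (u, v):
  E = r_u · r_u = 4*u^2 + 1,
  F = r_u · r_v = 12*u*v,
  G = r_v · r_v = 36*v^2 + 1.
Evaluating at (u, v) = (1/2, -5/2): E = 2, F = -15, G = 226.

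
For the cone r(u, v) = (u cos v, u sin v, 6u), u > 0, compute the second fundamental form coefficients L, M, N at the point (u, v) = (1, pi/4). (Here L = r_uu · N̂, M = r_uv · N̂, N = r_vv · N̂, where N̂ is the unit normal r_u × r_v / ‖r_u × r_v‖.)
L = 0;  M = 0;  N = 6*sqrt(37)/37

Compute the unit normal N̂(u, v) = (-6*sqrt(37)*u*cos(v)/(37*Abs(u)), -6*sqrt(37)*u*sin(v)/(37*Abs(u)), sqrt(37)*u/(37*Abs(u))), and the second partials r_uu, r_uv, r_vv. Take dot products:
  L(u, v) = r_uu · N̂ = 0,
  M(u, v) = r_uv · N̂ = 0,
  N(u, v) = r_vv · N̂ = 6*sqrt(37)*u^2/(37*Abs(u)).
Evaluating at (u, v) = (1, pi/4):
  L = 0, M = 0, N = 6*sqrt(37)/37.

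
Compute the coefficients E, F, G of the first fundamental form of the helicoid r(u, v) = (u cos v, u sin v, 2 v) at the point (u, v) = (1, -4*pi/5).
E = 1;  F = 0;  G = 5

Partials: r_u = (cos(v), sin(v), 0), r_v = (-u*sin(v), u*cos(v), 2). As functions of (u, v):
  E = r_u · r_u = 1,
  F = r_u · r_v = 0,
  G = r_v · r_v = u^2 + 4.
Evaluating at (u, v) = (1, -4*pi/5): E = 1, F = 0, G = 5.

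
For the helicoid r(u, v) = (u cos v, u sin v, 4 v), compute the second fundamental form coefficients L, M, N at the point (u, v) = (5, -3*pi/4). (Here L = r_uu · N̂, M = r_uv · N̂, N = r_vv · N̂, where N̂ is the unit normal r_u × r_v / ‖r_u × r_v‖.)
L = 0;  M = -4*sqrt(41)/41;  N = 0

Compute the unit normal N̂(u, v) = (4*sin(v)/sqrt(u^2 + 16), -4*cos(v)/sqrt(u^2 + 16), u/sqrt(u^2 + 16)), and the second partials r_uu, r_uv, r_vv. Take dot products:
  L(u, v) = r_uu · N̂ = 0,
  M(u, v) = r_uv · N̂ = -4/sqrt(u^2 + 16),
  N(u, v) = r_vv · N̂ = 0.
Evaluating at (u, v) = (5, -3*pi/4):
  L = 0, M = -4*sqrt(41)/41, N = 0.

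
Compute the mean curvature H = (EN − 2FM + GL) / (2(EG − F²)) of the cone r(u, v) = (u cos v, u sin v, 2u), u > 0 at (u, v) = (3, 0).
H = sqrt(5)/15

With E = 5, F = 0, G = u^2, L = 0, M = 0, N = 2*sqrt(5)*u^2/(5*Abs(u)), assemble
  H = (EN − 2FM + GL) / (2(EG − F²)) = sqrt(5)/(5*Abs(u)).
At (u, v) = (3, 0): H = sqrt(5)/15.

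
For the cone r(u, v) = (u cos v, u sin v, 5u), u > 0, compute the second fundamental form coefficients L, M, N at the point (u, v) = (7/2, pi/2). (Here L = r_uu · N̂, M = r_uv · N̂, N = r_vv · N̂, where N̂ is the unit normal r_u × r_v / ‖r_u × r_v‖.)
L = 0;  M = 0;  N = 35*sqrt(26)/52

Compute the unit normal N̂(u, v) = (-5*sqrt(26)*u*cos(v)/(26*Abs(u)), -5*sqrt(26)*u*sin(v)/(26*Abs(u)), sqrt(26)*u/(26*Abs(u))), and the second partials r_uu, r_uv, r_vv. Take dot products:
  L(u, v) = r_uu · N̂ = 0,
  M(u, v) = r_uv · N̂ = 0,
  N(u, v) = r_vv · N̂ = 5*sqrt(26)*u^2/(26*Abs(u)).
Evaluating at (u, v) = (7/2, pi/2):
  L = 0, M = 0, N = 35*sqrt(26)/52.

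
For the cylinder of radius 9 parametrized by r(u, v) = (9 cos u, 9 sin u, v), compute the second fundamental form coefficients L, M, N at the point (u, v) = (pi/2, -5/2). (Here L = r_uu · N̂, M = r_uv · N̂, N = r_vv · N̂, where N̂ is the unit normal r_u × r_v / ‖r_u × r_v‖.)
L = -9;  M = 0;  N = 0

Compute the unit normal N̂(u, v) = (cos(u), sin(u), 0), and the second partials r_uu, r_uv, r_vv. Take dot products:
  L(u, v) = r_uu · N̂ = -9,
  M(u, v) = r_uv · N̂ = 0,
  N(u, v) = r_vv · N̂ = 0.
Evaluating at (u, v) = (pi/2, -5/2):
  L = -9, M = 0, N = 0.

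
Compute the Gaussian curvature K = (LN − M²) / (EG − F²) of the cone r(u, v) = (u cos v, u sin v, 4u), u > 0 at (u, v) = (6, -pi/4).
K = 0

Coefficients of the first fundamental form: E = 17, F = 0, G = u^2.
Coefficients of the second fundamental form: L = 0, M = 0, N = 4*sqrt(17)*u^2/(17*Abs(u)).
Assemble K = (LN − M²)/(EG − F²) = 0. At (u, v) = (6, -pi/4): K = 0.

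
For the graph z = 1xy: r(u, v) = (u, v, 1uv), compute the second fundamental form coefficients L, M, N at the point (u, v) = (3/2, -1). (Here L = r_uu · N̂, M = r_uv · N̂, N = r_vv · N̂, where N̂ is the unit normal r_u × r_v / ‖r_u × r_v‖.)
L = 0;  M = 2*sqrt(17)/17;  N = 0

Compute the unit normal N̂(u, v) = (-v/sqrt(u^2 + v^2 + 1), -u/sqrt(u^2 + v^2 + 1), 1/sqrt(u^2 + v^2 + 1)), and the second partials r_uu, r_uv, r_vv. Take dot products:
  L(u, v) = r_uu · N̂ = 0,
  M(u, v) = r_uv · N̂ = 1/sqrt(u^2 + v^2 + 1),
  N(u, v) = r_vv · N̂ = 0.
Evaluating at (u, v) = (3/2, -1):
  L = 0, M = 2*sqrt(17)/17, N = 0.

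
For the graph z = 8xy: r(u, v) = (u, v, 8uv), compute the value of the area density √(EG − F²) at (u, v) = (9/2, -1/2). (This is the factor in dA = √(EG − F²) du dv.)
√(EG − F²)|_{(9/2, -1/2)} = sqrt(1313)

E = 64*v^2 + 1, F = 64*u*v, G = 64*u^2 + 1, so EG − F² = 64*u^2 + 64*v^2 + 1. Taking the positive square root: √(EG − F²) = sqrt(64*u^2 + 64*v^2 + 1). At (u, v) = (9/2, -1/2): sqrt(1313).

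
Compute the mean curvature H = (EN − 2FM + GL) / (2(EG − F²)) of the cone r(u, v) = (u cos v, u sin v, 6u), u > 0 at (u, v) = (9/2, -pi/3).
H = 2*sqrt(37)/111

With E = 37, F = 0, G = u^2, L = 0, M = 0, N = 6*sqrt(37)*u^2/(37*Abs(u)), assemble
  H = (EN − 2FM + GL) / (2(EG − F²)) = 3*sqrt(37)/(37*Abs(u)).
At (u, v) = (9/2, -pi/3): H = 2*sqrt(37)/111.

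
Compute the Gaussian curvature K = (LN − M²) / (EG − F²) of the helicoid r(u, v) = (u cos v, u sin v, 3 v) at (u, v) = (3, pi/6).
K = -1/36

Coefficients of the first fundamental form: E = 1, F = 0, G = u^2 + 9.
Coefficients of the second fundamental form: L = 0, M = -3/sqrt(u^2 + 9), N = 0.
Assemble K = (LN − M²)/(EG − F²) = -9/(u^2 + 9)^2. At (u, v) = (3, pi/6): K = -1/36.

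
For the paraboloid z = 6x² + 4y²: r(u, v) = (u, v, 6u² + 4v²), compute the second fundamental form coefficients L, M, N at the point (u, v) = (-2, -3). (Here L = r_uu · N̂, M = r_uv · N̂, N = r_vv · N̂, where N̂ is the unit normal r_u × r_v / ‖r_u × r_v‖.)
L = 12*sqrt(1153)/1153;  M = 0;  N = 8*sqrt(1153)/1153

Compute the unit normal N̂(u, v) = (-12*u/sqrt(144*u^2 + 64*v^2 + 1), -8*v/sqrt(144*u^2 + 64*v^2 + 1), 1/sqrt(144*u^2 + 64*v^2 + 1)), and the second partials r_uu, r_uv, r_vv. Take dot products:
  L(u, v) = r_uu · N̂ = 12/sqrt(144*u^2 + 64*v^2 + 1),
  M(u, v) = r_uv · N̂ = 0,
  N(u, v) = r_vv · N̂ = 8/sqrt(144*u^2 + 64*v^2 + 1).
Evaluating at (u, v) = (-2, -3):
  L = 12*sqrt(1153)/1153, M = 0, N = 8*sqrt(1153)/1153.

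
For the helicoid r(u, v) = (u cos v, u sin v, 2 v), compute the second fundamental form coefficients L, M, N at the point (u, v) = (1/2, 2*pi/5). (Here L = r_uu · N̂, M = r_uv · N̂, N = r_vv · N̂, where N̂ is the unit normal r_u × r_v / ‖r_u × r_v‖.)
L = 0;  M = -4*sqrt(17)/17;  N = 0

Compute the unit normal N̂(u, v) = (2*sin(v)/sqrt(u^2 + 4), -2*cos(v)/sqrt(u^2 + 4), u/sqrt(u^2 + 4)), and the second partials r_uu, r_uv, r_vv. Take dot products:
  L(u, v) = r_uu · N̂ = 0,
  M(u, v) = r_uv · N̂ = -2/sqrt(u^2 + 4),
  N(u, v) = r_vv · N̂ = 0.
Evaluating at (u, v) = (1/2, 2*pi/5):
  L = 0, M = -4*sqrt(17)/17, N = 0.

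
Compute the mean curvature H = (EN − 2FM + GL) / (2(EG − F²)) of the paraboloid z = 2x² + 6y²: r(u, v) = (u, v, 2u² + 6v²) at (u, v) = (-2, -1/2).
H = 464*sqrt(101)/10201

With E = 16*u^2 + 1, F = 48*u*v, G = 144*v^2 + 1, L = 4/sqrt(16*u^2 + 144*v^2 + 1), M = 0, N = 12/sqrt(16*u^2 + 144*v^2 + 1), assemble
  H = (EN − 2FM + GL) / (2(EG − F²)) = 8*(12*u^2 + 36*v^2 + 1)/(16*u^2 + 144*v^2 + 1)^(3/2).
At (u, v) = (-2, -1/2): H = 464*sqrt(101)/10201.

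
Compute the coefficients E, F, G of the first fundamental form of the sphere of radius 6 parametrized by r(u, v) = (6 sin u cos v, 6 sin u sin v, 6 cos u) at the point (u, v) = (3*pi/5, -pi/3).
E = 36;  F = 0;  G = 9*sqrt(5)/2 + 45/2

Partials: r_u = (6*cos(u)*cos(v), 6*sin(v)*cos(u), -6*sin(u)), r_v = (-6*sin(u)*sin(v), 6*sin(u)*cos(v), 0). As functions of (u, v):
  E = r_u · r_u = 36,
  F = r_u · r_v = 0,
  G = r_v · r_v = 36*sin(u)^2.
Evaluating at (u, v) = (3*pi/5, -pi/3): E = 36, F = 0, G = 9*sqrt(5)/2 + 45/2.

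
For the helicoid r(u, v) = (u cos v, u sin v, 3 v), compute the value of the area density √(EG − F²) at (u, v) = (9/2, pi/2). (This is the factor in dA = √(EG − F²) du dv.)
√(EG − F²)|_{(9/2, pi/2)} = 3*sqrt(13)/2

E = 1, F = 0, G = u^2 + 9, so EG − F² = u^2 + 9. Taking the positive square root: √(EG − F²) = sqrt(u^2 + 9). At (u, v) = (9/2, pi/2): 3*sqrt(13)/2.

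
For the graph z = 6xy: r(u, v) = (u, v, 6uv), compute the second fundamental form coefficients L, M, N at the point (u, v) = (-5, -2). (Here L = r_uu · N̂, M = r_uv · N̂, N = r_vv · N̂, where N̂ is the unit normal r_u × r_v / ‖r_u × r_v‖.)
L = 0;  M = 6*sqrt(1045)/1045;  N = 0

Compute the unit normal N̂(u, v) = (-6*v/sqrt(36*u^2 + 36*v^2 + 1), -6*u/sqrt(36*u^2 + 36*v^2 + 1), 1/sqrt(36*u^2 + 36*v^2 + 1)), and the second partials r_uu, r_uv, r_vv. Take dot products:
  L(u, v) = r_uu · N̂ = 0,
  M(u, v) = r_uv · N̂ = 6/sqrt(36*u^2 + 36*v^2 + 1),
  N(u, v) = r_vv · N̂ = 0.
Evaluating at (u, v) = (-5, -2):
  L = 0, M = 6*sqrt(1045)/1045, N = 0.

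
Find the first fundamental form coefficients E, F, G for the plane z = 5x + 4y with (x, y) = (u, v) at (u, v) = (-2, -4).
E = 26;  F = 20;  G = 17

Partials: r_u = (1, 0, 5), r_v = (0, 1, 4). As functions of (u, v):
  E = r_u · r_u = 26,
  F = r_u · r_v = 20,
  G = r_v · r_v = 17.
Evaluating at (u, v) = (-2, -4): E = 26, F = 20, G = 17.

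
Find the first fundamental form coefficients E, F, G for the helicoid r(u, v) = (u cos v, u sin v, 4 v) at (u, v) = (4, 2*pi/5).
E = 1;  F = 0;  G = 32

Partials: r_u = (cos(v), sin(v), 0), r_v = (-u*sin(v), u*cos(v), 4). As functions of (u, v):
  E = r_u · r_u = 1,
  F = r_u · r_v = 0,
  G = r_v · r_v = u^2 + 16.
Evaluating at (u, v) = (4, 2*pi/5): E = 1, F = 0, G = 32.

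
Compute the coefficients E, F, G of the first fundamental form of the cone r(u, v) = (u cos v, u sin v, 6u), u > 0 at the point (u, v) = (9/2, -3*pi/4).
E = 37;  F = 0;  G = 81/4

Partials: r_u = (cos(v), sin(v), 6), r_v = (-u*sin(v), u*cos(v), 0). As functions of (u, v):
  E = r_u · r_u = 37,
  F = r_u · r_v = 0,
  G = r_v · r_v = u^2.
Evaluating at (u, v) = (9/2, -3*pi/4): E = 37, F = 0, G = 81/4.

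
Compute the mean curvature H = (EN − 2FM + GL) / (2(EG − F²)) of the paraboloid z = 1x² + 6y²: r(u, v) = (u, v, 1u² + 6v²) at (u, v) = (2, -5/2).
H = 1003*sqrt(917)/840889

With E = 4*u^2 + 1, F = 24*u*v, G = 144*v^2 + 1, L = 2/sqrt(4*u^2 + 144*v^2 + 1), M = 0, N = 12/sqrt(4*u^2 + 144*v^2 + 1), assemble
  H = (EN − 2FM + GL) / (2(EG − F²)) = (24*u^2 + 144*v^2 + 7)/(4*u^2 + 144*v^2 + 1)^(3/2).
At (u, v) = (2, -5/2): H = 1003*sqrt(917)/840889.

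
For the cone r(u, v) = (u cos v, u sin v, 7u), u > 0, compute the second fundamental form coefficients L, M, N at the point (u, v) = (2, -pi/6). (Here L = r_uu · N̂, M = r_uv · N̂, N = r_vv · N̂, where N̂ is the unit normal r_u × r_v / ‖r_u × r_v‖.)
L = 0;  M = 0;  N = 7*sqrt(2)/5

Compute the unit normal N̂(u, v) = (-7*sqrt(2)*u*cos(v)/(10*Abs(u)), -7*sqrt(2)*u*sin(v)/(10*Abs(u)), sqrt(2)*u/(10*Abs(u))), and the second partials r_uu, r_uv, r_vv. Take dot products:
  L(u, v) = r_uu · N̂ = 0,
  M(u, v) = r_uv · N̂ = 0,
  N(u, v) = r_vv · N̂ = 7*sqrt(2)*u^2/(10*Abs(u)).
Evaluating at (u, v) = (2, -pi/6):
  L = 0, M = 0, N = 7*sqrt(2)/5.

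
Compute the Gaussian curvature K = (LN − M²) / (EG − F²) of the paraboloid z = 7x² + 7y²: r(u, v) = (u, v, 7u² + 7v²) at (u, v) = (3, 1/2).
K = 49/822649

Coefficients of the first fundamental form: E = 196*u^2 + 1, F = 196*u*v, G = 196*v^2 + 1.
Coefficients of the second fundamental form: L = 14/sqrt(196*u^2 + 196*v^2 + 1), M = 0, N = 14/sqrt(196*u^2 + 196*v^2 + 1).
Assemble K = (LN − M²)/(EG − F²) = 196/(38416*u^4 + 76832*u^2*v^2 + 392*u^2 + 38416*v^4 + 392*v^2 + 1). At (u, v) = (3, 1/2): K = 49/822649.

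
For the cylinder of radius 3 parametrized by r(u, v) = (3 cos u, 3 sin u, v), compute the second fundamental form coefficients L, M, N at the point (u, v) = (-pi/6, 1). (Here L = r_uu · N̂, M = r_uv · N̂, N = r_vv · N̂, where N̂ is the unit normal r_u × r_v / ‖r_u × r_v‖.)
L = -3;  M = 0;  N = 0

Compute the unit normal N̂(u, v) = (cos(u), sin(u), 0), and the second partials r_uu, r_uv, r_vv. Take dot products:
  L(u, v) = r_uu · N̂ = -3,
  M(u, v) = r_uv · N̂ = 0,
  N(u, v) = r_vv · N̂ = 0.
Evaluating at (u, v) = (-pi/6, 1):
  L = -3, M = 0, N = 0.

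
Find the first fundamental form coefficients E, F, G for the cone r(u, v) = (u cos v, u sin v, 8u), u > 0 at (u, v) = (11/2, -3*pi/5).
E = 65;  F = 0;  G = 121/4

Partials: r_u = (cos(v), sin(v), 8), r_v = (-u*sin(v), u*cos(v), 0). As functions of (u, v):
  E = r_u · r_u = 65,
  F = r_u · r_v = 0,
  G = r_v · r_v = u^2.
Evaluating at (u, v) = (11/2, -3*pi/5): E = 65, F = 0, G = 121/4.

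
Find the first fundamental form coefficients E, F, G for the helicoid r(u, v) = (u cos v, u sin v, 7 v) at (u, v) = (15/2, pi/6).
E = 1;  F = 0;  G = 421/4

Partials: r_u = (cos(v), sin(v), 0), r_v = (-u*sin(v), u*cos(v), 7). As functions of (u, v):
  E = r_u · r_u = 1,
  F = r_u · r_v = 0,
  G = r_v · r_v = u^2 + 49.
Evaluating at (u, v) = (15/2, pi/6): E = 1, F = 0, G = 421/4.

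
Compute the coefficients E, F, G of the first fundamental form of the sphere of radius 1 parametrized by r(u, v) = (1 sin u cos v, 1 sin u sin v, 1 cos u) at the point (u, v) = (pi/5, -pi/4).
E = 1;  F = 0;  G = 5/8 - sqrt(5)/8

Partials: r_u = (cos(u)*cos(v), sin(v)*cos(u), -sin(u)), r_v = (-sin(u)*sin(v), sin(u)*cos(v), 0). As functions of (u, v):
  E = r_u · r_u = 1,
  F = r_u · r_v = 0,
  G = r_v · r_v = sin(u)^2.
Evaluating at (u, v) = (pi/5, -pi/4): E = 1, F = 0, G = 5/8 - sqrt(5)/8.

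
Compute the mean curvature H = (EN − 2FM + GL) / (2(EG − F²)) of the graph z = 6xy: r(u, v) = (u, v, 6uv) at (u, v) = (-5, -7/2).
H = -945*sqrt(1342)/450241

With E = 36*v^2 + 1, F = 36*u*v, G = 36*u^2 + 1, L = 0, M = 6/sqrt(36*u^2 + 36*v^2 + 1), N = 0, assemble
  H = (EN − 2FM + GL) / (2(EG − F²)) = -216*u*v/(36*u^2 + 36*v^2 + 1)^(3/2).
At (u, v) = (-5, -7/2): H = -945*sqrt(1342)/450241.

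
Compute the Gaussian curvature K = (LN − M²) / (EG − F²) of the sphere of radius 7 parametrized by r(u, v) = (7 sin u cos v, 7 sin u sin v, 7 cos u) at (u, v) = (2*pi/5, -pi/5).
K = 1/49

Coefficients of the first fundamental form: E = 49, F = 0, G = 49*sin(u)^2.
Coefficients of the second fundamental form: L = -7*sin(u)/Abs(sin(u)), M = 0, N = -7*sin(u)^3/Abs(sin(u)).
Assemble K = (LN − M²)/(EG − F²) = 1/49. At (u, v) = (2*pi/5, -pi/5): K = 1/49.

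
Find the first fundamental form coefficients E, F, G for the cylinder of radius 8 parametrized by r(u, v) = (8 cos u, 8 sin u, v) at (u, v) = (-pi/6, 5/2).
E = 64;  F = 0;  G = 1

Partials: r_u = (-8*sin(u), 8*cos(u), 0), r_v = (0, 0, 1). As functions of (u, v):
  E = r_u · r_u = 64,
  F = r_u · r_v = 0,
  G = r_v · r_v = 1.
Evaluating at (u, v) = (-pi/6, 5/2): E = 64, F = 0, G = 1.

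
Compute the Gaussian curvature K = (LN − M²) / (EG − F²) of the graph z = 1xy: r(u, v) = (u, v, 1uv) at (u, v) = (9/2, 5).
K = -16/34225

Coefficients of the first fundamental form: E = v^2 + 1, F = u*v, G = u^2 + 1.
Coefficients of the second fundamental form: L = 0, M = 1/sqrt(u^2 + v^2 + 1), N = 0.
Assemble K = (LN − M²)/(EG − F²) = 1/((u^2*v^2 - (u^2 + 1)*(v^2 + 1))*(u^2 + v^2 + 1)). At (u, v) = (9/2, 5): K = -16/34225.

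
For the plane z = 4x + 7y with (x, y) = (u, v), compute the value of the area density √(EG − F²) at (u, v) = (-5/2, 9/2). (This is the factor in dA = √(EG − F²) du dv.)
√(EG − F²)|_{(-5/2, 9/2)} = sqrt(66)

E = 17, F = 28, G = 50, so EG − F² = 66. Taking the positive square root: √(EG − F²) = sqrt(66). At (u, v) = (-5/2, 9/2): sqrt(66).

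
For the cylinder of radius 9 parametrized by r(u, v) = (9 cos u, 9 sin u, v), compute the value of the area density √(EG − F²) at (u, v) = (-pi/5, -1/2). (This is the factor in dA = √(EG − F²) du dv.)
√(EG − F²)|_{(-pi/5, -1/2)} = 9

E = 81, F = 0, G = 1, so EG − F² = 81. Taking the positive square root: √(EG − F²) = 9. At (u, v) = (-pi/5, -1/2): 9.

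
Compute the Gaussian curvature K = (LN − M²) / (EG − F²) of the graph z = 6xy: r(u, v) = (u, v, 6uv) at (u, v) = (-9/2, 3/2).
K = -36/657721

Coefficients of the first fundamental form: E = 36*v^2 + 1, F = 36*u*v, G = 36*u^2 + 1.
Coefficients of the second fundamental form: L = 0, M = 6/sqrt(36*u^2 + 36*v^2 + 1), N = 0.
Assemble K = (LN − M²)/(EG − F²) = -36/(1296*u^4 + 2592*u^2*v^2 + 72*u^2 + 1296*v^4 + 72*v^2 + 1). At (u, v) = (-9/2, 3/2): K = -36/657721.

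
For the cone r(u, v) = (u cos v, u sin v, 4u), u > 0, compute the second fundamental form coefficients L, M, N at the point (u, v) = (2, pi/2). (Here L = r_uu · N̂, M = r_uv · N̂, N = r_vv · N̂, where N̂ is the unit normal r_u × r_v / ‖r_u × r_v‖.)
L = 0;  M = 0;  N = 8*sqrt(17)/17

Compute the unit normal N̂(u, v) = (-4*sqrt(17)*u*cos(v)/(17*Abs(u)), -4*sqrt(17)*u*sin(v)/(17*Abs(u)), sqrt(17)*u/(17*Abs(u))), and the second partials r_uu, r_uv, r_vv. Take dot products:
  L(u, v) = r_uu · N̂ = 0,
  M(u, v) = r_uv · N̂ = 0,
  N(u, v) = r_vv · N̂ = 4*sqrt(17)*u^2/(17*Abs(u)).
Evaluating at (u, v) = (2, pi/2):
  L = 0, M = 0, N = 8*sqrt(17)/17.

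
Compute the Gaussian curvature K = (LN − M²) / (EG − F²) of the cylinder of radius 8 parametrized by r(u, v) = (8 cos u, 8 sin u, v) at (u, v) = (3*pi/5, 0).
K = 0

Coefficients of the first fundamental form: E = 64, F = 0, G = 1.
Coefficients of the second fundamental form: L = -8, M = 0, N = 0.
Assemble K = (LN − M²)/(EG − F²) = 0. At (u, v) = (3*pi/5, 0): K = 0.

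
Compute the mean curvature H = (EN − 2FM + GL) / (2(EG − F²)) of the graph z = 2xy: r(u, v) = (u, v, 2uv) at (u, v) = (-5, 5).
H = 200*sqrt(201)/40401

With E = 4*v^2 + 1, F = 4*u*v, G = 4*u^2 + 1, L = 0, M = 2/sqrt(4*u^2 + 4*v^2 + 1), N = 0, assemble
  H = (EN − 2FM + GL) / (2(EG − F²)) = -8*u*v/(4*u^2 + 4*v^2 + 1)^(3/2).
At (u, v) = (-5, 5): H = 200*sqrt(201)/40401.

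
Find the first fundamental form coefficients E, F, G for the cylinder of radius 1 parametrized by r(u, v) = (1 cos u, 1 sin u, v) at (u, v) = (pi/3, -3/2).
E = 1;  F = 0;  G = 1

Partials: r_u = (-sin(u), cos(u), 0), r_v = (0, 0, 1). As functions of (u, v):
  E = r_u · r_u = 1,
  F = r_u · r_v = 0,
  G = r_v · r_v = 1.
Evaluating at (u, v) = (pi/3, -3/2): E = 1, F = 0, G = 1.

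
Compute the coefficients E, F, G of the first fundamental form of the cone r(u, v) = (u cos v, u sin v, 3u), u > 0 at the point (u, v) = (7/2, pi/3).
E = 10;  F = 0;  G = 49/4

Partials: r_u = (cos(v), sin(v), 3), r_v = (-u*sin(v), u*cos(v), 0). As functions of (u, v):
  E = r_u · r_u = 10,
  F = r_u · r_v = 0,
  G = r_v · r_v = u^2.
Evaluating at (u, v) = (7/2, pi/3): E = 10, F = 0, G = 49/4.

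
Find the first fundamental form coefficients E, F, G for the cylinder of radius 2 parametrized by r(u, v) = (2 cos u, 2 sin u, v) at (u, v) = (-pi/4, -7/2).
E = 4;  F = 0;  G = 1

Partials: r_u = (-2*sin(u), 2*cos(u), 0), r_v = (0, 0, 1). As functions of (u, v):
  E = r_u · r_u = 4,
  F = r_u · r_v = 0,
  G = r_v · r_v = 1.
Evaluating at (u, v) = (-pi/4, -7/2): E = 4, F = 0, G = 1.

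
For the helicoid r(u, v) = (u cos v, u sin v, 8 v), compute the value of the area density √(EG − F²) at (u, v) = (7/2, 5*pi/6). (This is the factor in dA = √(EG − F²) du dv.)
√(EG − F²)|_{(7/2, 5*pi/6)} = sqrt(305)/2

E = 1, F = 0, G = u^2 + 64, so EG − F² = u^2 + 64. Taking the positive square root: √(EG − F²) = sqrt(u^2 + 64). At (u, v) = (7/2, 5*pi/6): sqrt(305)/2.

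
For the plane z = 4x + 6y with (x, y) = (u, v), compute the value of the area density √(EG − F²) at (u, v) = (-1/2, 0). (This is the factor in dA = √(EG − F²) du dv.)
√(EG − F²)|_{(-1/2, 0)} = sqrt(53)

E = 17, F = 24, G = 37, so EG − F² = 53. Taking the positive square root: √(EG − F²) = sqrt(53). At (u, v) = (-1/2, 0): sqrt(53).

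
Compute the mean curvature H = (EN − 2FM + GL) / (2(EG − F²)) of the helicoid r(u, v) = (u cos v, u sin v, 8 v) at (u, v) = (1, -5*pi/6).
H = 0

With E = 1, F = 0, G = u^2 + 64, L = 0, M = -8/sqrt(u^2 + 64), N = 0, assemble
  H = (EN − 2FM + GL) / (2(EG − F²)) = 0.
At (u, v) = (1, -5*pi/6): H = 0.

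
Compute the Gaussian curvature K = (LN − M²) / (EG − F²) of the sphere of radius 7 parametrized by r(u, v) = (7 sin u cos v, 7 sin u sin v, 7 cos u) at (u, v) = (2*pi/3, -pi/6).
K = 1/49

Coefficients of the first fundamental form: E = 49, F = 0, G = 49*sin(u)^2.
Coefficients of the second fundamental form: L = -7*sin(u)/Abs(sin(u)), M = 0, N = -7*sin(u)^3/Abs(sin(u)).
Assemble K = (LN − M²)/(EG − F²) = 1/49. At (u, v) = (2*pi/3, -pi/6): K = 1/49.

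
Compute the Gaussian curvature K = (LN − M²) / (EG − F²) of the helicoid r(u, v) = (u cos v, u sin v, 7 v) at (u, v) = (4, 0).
K = -49/4225

Coefficients of the first fundamental form: E = 1, F = 0, G = u^2 + 49.
Coefficients of the second fundamental form: L = 0, M = -7/sqrt(u^2 + 49), N = 0.
Assemble K = (LN − M²)/(EG − F²) = -49/(u^2 + 49)^2. At (u, v) = (4, 0): K = -49/4225.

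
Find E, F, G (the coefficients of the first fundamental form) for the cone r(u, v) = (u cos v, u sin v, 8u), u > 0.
E = 65;  F = 0;  G = u^2

Compute partials: r_u = (cos(v), sin(v), 8), r_v = (-u*sin(v), u*cos(v), 0). Then
  E = r_u · r_u = 65,
  F = r_u · r_v = 0,
  G = r_v · r_v = u^2.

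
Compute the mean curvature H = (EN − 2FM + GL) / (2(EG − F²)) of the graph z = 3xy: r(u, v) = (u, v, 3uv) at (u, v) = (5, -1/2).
H = 540*sqrt(913)/833569

With E = 9*v^2 + 1, F = 9*u*v, G = 9*u^2 + 1, L = 0, M = 3/sqrt(9*u^2 + 9*v^2 + 1), N = 0, assemble
  H = (EN − 2FM + GL) / (2(EG − F²)) = -27*u*v/(9*u^2 + 9*v^2 + 1)^(3/2).
At (u, v) = (5, -1/2): H = 540*sqrt(913)/833569.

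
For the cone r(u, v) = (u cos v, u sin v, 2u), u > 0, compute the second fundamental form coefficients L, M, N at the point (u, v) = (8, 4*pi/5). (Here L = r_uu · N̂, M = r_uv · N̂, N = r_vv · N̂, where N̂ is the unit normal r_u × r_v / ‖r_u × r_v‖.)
L = 0;  M = 0;  N = 16*sqrt(5)/5

Compute the unit normal N̂(u, v) = (-2*sqrt(5)*u*cos(v)/(5*Abs(u)), -2*sqrt(5)*u*sin(v)/(5*Abs(u)), sqrt(5)*u/(5*Abs(u))), and the second partials r_uu, r_uv, r_vv. Take dot products:
  L(u, v) = r_uu · N̂ = 0,
  M(u, v) = r_uv · N̂ = 0,
  N(u, v) = r_vv · N̂ = 2*sqrt(5)*u^2/(5*Abs(u)).
Evaluating at (u, v) = (8, 4*pi/5):
  L = 0, M = 0, N = 16*sqrt(5)/5.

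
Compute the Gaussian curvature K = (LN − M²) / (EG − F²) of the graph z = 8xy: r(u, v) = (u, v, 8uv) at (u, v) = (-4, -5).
K = -64/6890625

Coefficients of the first fundamental form: E = 64*v^2 + 1, F = 64*u*v, G = 64*u^2 + 1.
Coefficients of the second fundamental form: L = 0, M = 8/sqrt(64*u^2 + 64*v^2 + 1), N = 0.
Assemble K = (LN − M²)/(EG − F²) = -64/(4096*u^4 + 8192*u^2*v^2 + 128*u^2 + 4096*v^4 + 128*v^2 + 1). At (u, v) = (-4, -5): K = -64/6890625.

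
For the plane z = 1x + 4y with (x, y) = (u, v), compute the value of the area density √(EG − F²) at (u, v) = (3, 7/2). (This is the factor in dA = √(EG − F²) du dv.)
√(EG − F²)|_{(3, 7/2)} = 3*sqrt(2)

E = 2, F = 4, G = 17, so EG − F² = 18. Taking the positive square root: √(EG − F²) = 3*sqrt(2). At (u, v) = (3, 7/2): 3*sqrt(2).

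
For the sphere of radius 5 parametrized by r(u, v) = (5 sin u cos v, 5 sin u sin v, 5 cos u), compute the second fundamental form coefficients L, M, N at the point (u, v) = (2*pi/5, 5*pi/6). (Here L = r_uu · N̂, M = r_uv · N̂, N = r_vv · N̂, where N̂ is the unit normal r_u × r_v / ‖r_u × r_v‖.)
L = -5;  M = 0;  N = -25/8 - 5*sqrt(5)/8

Compute the unit normal N̂(u, v) = (sin(u)^2*cos(v)/Abs(sin(u)), sin(u)^2*sin(v)/Abs(sin(u)), sin(2*u)/(2*Abs(sin(u)))), and the second partials r_uu, r_uv, r_vv. Take dot products:
  L(u, v) = r_uu · N̂ = -5*sin(u)/Abs(sin(u)),
  M(u, v) = r_uv · N̂ = 0,
  N(u, v) = r_vv · N̂ = -5*sin(u)^3/Abs(sin(u)).
Evaluating at (u, v) = (2*pi/5, 5*pi/6):
  L = -5, M = 0, N = -25/8 - 5*sqrt(5)/8.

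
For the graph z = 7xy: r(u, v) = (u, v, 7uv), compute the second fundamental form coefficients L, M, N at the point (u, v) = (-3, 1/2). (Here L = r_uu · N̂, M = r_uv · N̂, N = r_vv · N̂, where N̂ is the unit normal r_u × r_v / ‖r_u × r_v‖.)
L = 0;  M = 14*sqrt(1817)/1817;  N = 0

Compute the unit normal N̂(u, v) = (-7*v/sqrt(49*u^2 + 49*v^2 + 1), -7*u/sqrt(49*u^2 + 49*v^2 + 1), 1/sqrt(49*u^2 + 49*v^2 + 1)), and the second partials r_uu, r_uv, r_vv. Take dot products:
  L(u, v) = r_uu · N̂ = 0,
  M(u, v) = r_uv · N̂ = 7/sqrt(49*u^2 + 49*v^2 + 1),
  N(u, v) = r_vv · N̂ = 0.
Evaluating at (u, v) = (-3, 1/2):
  L = 0, M = 14*sqrt(1817)/1817, N = 0.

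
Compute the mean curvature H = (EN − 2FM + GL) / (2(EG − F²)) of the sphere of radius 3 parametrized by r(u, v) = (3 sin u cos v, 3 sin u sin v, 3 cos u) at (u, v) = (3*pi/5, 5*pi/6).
H = -1/3

With E = 9, F = 0, G = 9*sin(u)^2, L = -3*sin(u)/Abs(sin(u)), M = 0, N = -3*sin(u)^3/Abs(sin(u)), assemble
  H = (EN − 2FM + GL) / (2(EG − F²)) = -sin(u)/(3*Abs(sin(u))).
At (u, v) = (3*pi/5, 5*pi/6): H = -1/3.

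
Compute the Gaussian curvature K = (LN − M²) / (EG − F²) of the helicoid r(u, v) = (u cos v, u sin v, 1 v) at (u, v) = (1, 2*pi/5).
K = -1/4

Coefficients of the first fundamental form: E = 1, F = 0, G = u^2 + 1.
Coefficients of the second fundamental form: L = 0, M = -1/sqrt(u^2 + 1), N = 0.
Assemble K = (LN − M²)/(EG − F²) = -1/(u^2 + 1)^2. At (u, v) = (1, 2*pi/5): K = -1/4.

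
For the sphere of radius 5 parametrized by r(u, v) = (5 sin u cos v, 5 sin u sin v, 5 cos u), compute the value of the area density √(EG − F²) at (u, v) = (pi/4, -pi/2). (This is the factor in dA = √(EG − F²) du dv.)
√(EG − F²)|_{(pi/4, -pi/2)} = 25*sqrt(2)/2

E = 25, F = 0, G = 25*sin(u)^2, so EG − F² = 625*sin(u)^2. Taking the positive square root: √(EG − F²) = 25*Abs(sin(u)). At (u, v) = (pi/4, -pi/2): 25*sqrt(2)/2.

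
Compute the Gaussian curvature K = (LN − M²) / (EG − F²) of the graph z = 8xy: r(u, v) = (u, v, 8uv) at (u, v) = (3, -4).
K = -64/2563201

Coefficients of the first fundamental form: E = 64*v^2 + 1, F = 64*u*v, G = 64*u^2 + 1.
Coefficients of the second fundamental form: L = 0, M = 8/sqrt(64*u^2 + 64*v^2 + 1), N = 0.
Assemble K = (LN − M²)/(EG − F²) = -64/(4096*u^4 + 8192*u^2*v^2 + 128*u^2 + 4096*v^4 + 128*v^2 + 1). At (u, v) = (3, -4): K = -64/2563201.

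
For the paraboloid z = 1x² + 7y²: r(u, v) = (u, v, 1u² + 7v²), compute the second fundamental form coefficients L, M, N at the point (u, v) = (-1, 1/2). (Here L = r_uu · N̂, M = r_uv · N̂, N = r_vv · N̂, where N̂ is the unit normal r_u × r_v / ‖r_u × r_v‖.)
L = sqrt(6)/9;  M = 0;  N = 7*sqrt(6)/9

Compute the unit normal N̂(u, v) = (-2*u/sqrt(4*u^2 + 196*v^2 + 1), -14*v/sqrt(4*u^2 + 196*v^2 + 1), 1/sqrt(4*u^2 + 196*v^2 + 1)), and the second partials r_uu, r_uv, r_vv. Take dot products:
  L(u, v) = r_uu · N̂ = 2/sqrt(4*u^2 + 196*v^2 + 1),
  M(u, v) = r_uv · N̂ = 0,
  N(u, v) = r_vv · N̂ = 14/sqrt(4*u^2 + 196*v^2 + 1).
Evaluating at (u, v) = (-1, 1/2):
  L = sqrt(6)/9, M = 0, N = 7*sqrt(6)/9.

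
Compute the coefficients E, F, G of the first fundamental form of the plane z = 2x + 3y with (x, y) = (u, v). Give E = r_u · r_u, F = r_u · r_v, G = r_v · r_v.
E = 5;  F = 6;  G = 10

Compute partials: r_u = (1, 0, 2), r_v = (0, 1, 3). Then
  E = r_u · r_u = 5,
  F = r_u · r_v = 6,
  G = r_v · r_v = 10.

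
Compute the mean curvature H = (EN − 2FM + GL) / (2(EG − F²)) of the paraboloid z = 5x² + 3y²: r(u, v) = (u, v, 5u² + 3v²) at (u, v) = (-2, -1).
H = 1388*sqrt(437)/190969

With E = 100*u^2 + 1, F = 60*u*v, G = 36*v^2 + 1, L = 10/sqrt(100*u^2 + 36*v^2 + 1), M = 0, N = 6/sqrt(100*u^2 + 36*v^2 + 1), assemble
  H = (EN − 2FM + GL) / (2(EG − F²)) = 4*(75*u^2 + 45*v^2 + 2)/(100*u^2 + 36*v^2 + 1)^(3/2).
At (u, v) = (-2, -1): H = 1388*sqrt(437)/190969.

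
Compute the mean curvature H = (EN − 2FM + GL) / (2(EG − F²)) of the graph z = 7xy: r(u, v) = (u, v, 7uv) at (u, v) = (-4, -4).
H = -5488*sqrt(1569)/2461761

With E = 49*v^2 + 1, F = 49*u*v, G = 49*u^2 + 1, L = 0, M = 7/sqrt(49*u^2 + 49*v^2 + 1), N = 0, assemble
  H = (EN − 2FM + GL) / (2(EG − F²)) = -343*u*v/(49*u^2 + 49*v^2 + 1)^(3/2).
At (u, v) = (-4, -4): H = -5488*sqrt(1569)/2461761.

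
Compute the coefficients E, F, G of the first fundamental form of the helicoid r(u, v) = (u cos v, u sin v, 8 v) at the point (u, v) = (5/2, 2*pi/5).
E = 1;  F = 0;  G = 281/4

Partials: r_u = (cos(v), sin(v), 0), r_v = (-u*sin(v), u*cos(v), 8). As functions of (u, v):
  E = r_u · r_u = 1,
  F = r_u · r_v = 0,
  G = r_v · r_v = u^2 + 64.
Evaluating at (u, v) = (5/2, 2*pi/5): E = 1, F = 0, G = 281/4.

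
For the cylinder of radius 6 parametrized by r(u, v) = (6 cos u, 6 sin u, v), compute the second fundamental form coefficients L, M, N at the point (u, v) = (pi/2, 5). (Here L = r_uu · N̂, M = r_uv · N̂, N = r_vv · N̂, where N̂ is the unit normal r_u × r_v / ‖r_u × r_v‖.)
L = -6;  M = 0;  N = 0

Compute the unit normal N̂(u, v) = (cos(u), sin(u), 0), and the second partials r_uu, r_uv, r_vv. Take dot products:
  L(u, v) = r_uu · N̂ = -6,
  M(u, v) = r_uv · N̂ = 0,
  N(u, v) = r_vv · N̂ = 0.
Evaluating at (u, v) = (pi/2, 5):
  L = -6, M = 0, N = 0.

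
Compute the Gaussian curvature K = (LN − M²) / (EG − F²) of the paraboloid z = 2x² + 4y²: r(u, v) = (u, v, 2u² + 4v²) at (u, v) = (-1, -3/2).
K = 32/25921

Coefficients of the first fundamental form: E = 16*u^2 + 1, F = 32*u*v, G = 64*v^2 + 1.
Coefficients of the second fundamental form: L = 4/sqrt(16*u^2 + 64*v^2 + 1), M = 0, N = 8/sqrt(16*u^2 + 64*v^2 + 1).
Assemble K = (LN − M²)/(EG − F²) = 32/(256*u^4 + 2048*u^2*v^2 + 32*u^2 + 4096*v^4 + 128*v^2 + 1). At (u, v) = (-1, -3/2): K = 32/25921.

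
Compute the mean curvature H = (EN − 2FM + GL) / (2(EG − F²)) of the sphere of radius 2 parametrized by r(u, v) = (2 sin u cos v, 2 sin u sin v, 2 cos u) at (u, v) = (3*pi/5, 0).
H = -1/2

With E = 4, F = 0, G = 4*sin(u)^2, L = -2*sin(u)/Abs(sin(u)), M = 0, N = -2*sin(u)^3/Abs(sin(u)), assemble
  H = (EN − 2FM + GL) / (2(EG − F²)) = -sin(u)/(2*Abs(sin(u))).
At (u, v) = (3*pi/5, 0): H = -1/2.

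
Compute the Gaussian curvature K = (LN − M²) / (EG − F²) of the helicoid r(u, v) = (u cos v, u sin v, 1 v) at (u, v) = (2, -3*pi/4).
K = -1/25

Coefficients of the first fundamental form: E = 1, F = 0, G = u^2 + 1.
Coefficients of the second fundamental form: L = 0, M = -1/sqrt(u^2 + 1), N = 0.
Assemble K = (LN − M²)/(EG − F²) = -1/(u^2 + 1)^2. At (u, v) = (2, -3*pi/4): K = -1/25.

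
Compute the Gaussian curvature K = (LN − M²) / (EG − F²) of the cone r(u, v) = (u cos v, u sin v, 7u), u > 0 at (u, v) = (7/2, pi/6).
K = 0

Coefficients of the first fundamental form: E = 50, F = 0, G = u^2.
Coefficients of the second fundamental form: L = 0, M = 0, N = 7*sqrt(2)*u^2/(10*Abs(u)).
Assemble K = (LN − M²)/(EG − F²) = 0. At (u, v) = (7/2, pi/6): K = 0.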